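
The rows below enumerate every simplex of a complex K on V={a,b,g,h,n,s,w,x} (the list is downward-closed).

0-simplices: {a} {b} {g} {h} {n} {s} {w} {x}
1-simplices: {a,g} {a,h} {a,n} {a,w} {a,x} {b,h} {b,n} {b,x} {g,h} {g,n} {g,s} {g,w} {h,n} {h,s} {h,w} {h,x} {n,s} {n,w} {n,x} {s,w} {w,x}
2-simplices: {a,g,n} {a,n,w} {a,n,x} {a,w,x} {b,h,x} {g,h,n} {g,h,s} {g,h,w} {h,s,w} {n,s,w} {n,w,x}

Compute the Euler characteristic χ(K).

n_0=8 n_1=21 n_2=11
χ=+8−21+11=-2

χ(K)=-2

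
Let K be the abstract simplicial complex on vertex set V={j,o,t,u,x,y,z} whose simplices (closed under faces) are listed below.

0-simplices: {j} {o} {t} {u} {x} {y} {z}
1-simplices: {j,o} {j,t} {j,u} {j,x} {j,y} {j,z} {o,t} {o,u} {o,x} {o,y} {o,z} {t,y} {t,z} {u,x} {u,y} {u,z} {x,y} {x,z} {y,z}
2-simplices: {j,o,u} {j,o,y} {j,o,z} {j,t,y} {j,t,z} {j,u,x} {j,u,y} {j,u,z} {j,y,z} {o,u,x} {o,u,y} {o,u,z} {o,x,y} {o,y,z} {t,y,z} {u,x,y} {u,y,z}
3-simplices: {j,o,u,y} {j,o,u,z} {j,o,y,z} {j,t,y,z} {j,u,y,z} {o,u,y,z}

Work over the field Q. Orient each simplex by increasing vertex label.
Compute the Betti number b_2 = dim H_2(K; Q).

n_0=7 n_1=19 n_2=17 n_3=6  [Q]
∂1: piv[jo,jt,ju,jx,jy,jz] rk=6  ker:ot,ou,ox,oy,oz,ty,tz,ux,uy,uz,xy,xz,yz
∂2: piv[jou,joy,joz,jty,jtz,jux,juy,juz,jyz,oux,oxy] rk=11  ker:ouy,ouz,oyz,tyz,uxy,uyz
∂3: piv[jouy,jouz,joyz,jtyz,juyz] rk=5  ker:ouyz
b_2=(17−11)−5=1

b_2=1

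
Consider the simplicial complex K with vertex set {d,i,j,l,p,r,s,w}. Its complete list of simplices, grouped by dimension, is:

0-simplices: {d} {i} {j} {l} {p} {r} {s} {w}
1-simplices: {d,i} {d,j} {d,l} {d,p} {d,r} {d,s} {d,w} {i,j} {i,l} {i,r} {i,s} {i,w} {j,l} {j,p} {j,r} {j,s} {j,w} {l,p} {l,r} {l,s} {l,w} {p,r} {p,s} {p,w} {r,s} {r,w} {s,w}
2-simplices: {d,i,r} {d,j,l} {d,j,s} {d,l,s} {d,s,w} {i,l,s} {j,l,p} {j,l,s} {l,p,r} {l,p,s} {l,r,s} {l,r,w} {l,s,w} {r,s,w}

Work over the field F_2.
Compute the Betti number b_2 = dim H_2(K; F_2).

n_0=8 n_1=27 n_2=14  [Z2]
∂1: piv[di,dj,dl,dp,dr,ds,dw] rk=7  ker:ij,il,ir,is,iw,jl,jp,jr,js,jw,lp,lr,ls,lw,pr,ps,pw,rs,rw,sw
∂2: piv[dir,djl,djs,dls,dsw,ils,jlp,lpr,lps,lrs,lrw,lsw] rk=12  ker:jls,rsw
b_2=(14−12)−0=2

b_2=2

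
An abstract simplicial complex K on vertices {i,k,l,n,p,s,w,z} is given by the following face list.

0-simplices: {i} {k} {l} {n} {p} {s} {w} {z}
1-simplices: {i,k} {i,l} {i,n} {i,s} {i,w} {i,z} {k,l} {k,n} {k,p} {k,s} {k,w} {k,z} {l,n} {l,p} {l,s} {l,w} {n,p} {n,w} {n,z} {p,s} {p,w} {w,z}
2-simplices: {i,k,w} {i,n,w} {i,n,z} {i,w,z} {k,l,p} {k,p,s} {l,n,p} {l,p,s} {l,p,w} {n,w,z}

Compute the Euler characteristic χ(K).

χ(K)=-4

n_0=8 n_1=22 n_2=10
χ=+8−22+10=-4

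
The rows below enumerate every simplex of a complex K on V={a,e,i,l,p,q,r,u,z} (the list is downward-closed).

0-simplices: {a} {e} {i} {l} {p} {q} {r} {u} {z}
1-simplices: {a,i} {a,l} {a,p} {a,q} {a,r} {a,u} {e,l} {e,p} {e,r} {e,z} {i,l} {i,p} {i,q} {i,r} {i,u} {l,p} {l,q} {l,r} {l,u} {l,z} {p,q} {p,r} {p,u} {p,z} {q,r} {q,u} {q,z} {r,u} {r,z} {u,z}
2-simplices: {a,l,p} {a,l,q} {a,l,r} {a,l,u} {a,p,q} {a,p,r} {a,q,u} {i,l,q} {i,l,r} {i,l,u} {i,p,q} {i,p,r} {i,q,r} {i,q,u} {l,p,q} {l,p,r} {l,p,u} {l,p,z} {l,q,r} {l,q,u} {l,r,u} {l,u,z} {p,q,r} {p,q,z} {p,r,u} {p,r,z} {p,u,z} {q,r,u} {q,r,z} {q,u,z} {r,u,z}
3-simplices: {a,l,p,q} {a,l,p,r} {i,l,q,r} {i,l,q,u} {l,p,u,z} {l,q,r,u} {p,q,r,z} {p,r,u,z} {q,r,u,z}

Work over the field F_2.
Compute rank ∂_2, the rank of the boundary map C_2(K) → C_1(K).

n_0=9 n_1=30 n_2=31 n_3=9  [Z2]
∂1: piv[ai,al,ap,aq,ar,au,el,ez] rk=8  ker:ep,er,il,ip,iq,ir,iu,lp,lq,lr,lu,lz,pq,pr,pu,pz,qr,qu,qz,ru,rz,uz
∂2: piv[alp,alq,alr,alu,apq,apr,aqu,ilq,ilr,ilu,ipq,iqr,lpu,lpz,lru,luz,pqz,prz] rk=18  ker:ipr,iqu,lpq,lpr,lqr,lqu,pqr,pru,puz,qru,qrz,quz,ruz
∂3: piv[alpq,alpr,ilqr,ilqu,lpuz,lqru,pqrz,pruz,qruz] rk=9
rk∂_2=18

rank∂_2=18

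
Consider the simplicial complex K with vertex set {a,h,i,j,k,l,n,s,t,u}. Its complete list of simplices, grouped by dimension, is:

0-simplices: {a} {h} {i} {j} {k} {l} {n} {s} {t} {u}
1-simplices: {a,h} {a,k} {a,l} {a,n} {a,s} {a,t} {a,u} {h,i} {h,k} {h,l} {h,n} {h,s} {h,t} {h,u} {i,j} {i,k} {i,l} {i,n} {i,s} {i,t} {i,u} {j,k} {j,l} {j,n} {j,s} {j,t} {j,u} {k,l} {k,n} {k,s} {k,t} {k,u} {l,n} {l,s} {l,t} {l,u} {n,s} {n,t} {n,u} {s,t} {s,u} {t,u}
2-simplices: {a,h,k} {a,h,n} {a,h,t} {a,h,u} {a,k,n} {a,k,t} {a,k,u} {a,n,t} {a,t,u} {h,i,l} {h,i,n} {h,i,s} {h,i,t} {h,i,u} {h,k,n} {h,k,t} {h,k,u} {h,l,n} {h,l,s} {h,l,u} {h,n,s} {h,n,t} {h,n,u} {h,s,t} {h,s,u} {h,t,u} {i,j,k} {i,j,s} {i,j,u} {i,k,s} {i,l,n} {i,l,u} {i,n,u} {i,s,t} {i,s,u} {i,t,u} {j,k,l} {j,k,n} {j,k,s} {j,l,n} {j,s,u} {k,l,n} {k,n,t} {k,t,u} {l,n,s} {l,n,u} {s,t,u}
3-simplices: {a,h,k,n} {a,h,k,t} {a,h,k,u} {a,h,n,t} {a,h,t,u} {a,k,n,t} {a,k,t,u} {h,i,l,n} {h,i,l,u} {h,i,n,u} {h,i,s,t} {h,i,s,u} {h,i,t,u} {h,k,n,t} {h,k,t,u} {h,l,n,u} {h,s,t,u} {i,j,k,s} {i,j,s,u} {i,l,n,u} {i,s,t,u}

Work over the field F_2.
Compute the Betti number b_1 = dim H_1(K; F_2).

b_1=5

n_0=10 n_1=42 n_2=47 n_3=21  [Z2]
∂1: piv[ah,ak,al,an,as,at,au,hi,ij] rk=9  ker:hk,hl,hn,hs,ht,hu,ik,il,in,is,it,iu,jk,jl,jn,js,jt,ju,kl,kn,ks,kt,ku,ln,ls,lt,lu,ns,nt,nu,st,su,tu
∂2: piv[ahk,ahn,aht,ahu,akn,akt,aku,ant,atu,hil,hin,his,hit,hiu,hln,hls,hlu,hns,hnu,hst,hsu,ijk,ijs,iju,iks,jkl,jkn,jln] rk=28  ker:hkn,hkt,hku,hnt,htu,iln,ilu,inu,ist,isu,itu,jks,jsu,kln,knt,ktu,lns,lnu,stu
∂3: piv[ahkn,ahkt,ahku,ahnt,ahtu,aknt,aktu,hiln,hilu,hinu,hist,hisu,hitu,hlnu,hstu,ijks,ijsu] rk=17  ker:hknt,hktu,ilnu,istu
b_1=(42−9)−28=5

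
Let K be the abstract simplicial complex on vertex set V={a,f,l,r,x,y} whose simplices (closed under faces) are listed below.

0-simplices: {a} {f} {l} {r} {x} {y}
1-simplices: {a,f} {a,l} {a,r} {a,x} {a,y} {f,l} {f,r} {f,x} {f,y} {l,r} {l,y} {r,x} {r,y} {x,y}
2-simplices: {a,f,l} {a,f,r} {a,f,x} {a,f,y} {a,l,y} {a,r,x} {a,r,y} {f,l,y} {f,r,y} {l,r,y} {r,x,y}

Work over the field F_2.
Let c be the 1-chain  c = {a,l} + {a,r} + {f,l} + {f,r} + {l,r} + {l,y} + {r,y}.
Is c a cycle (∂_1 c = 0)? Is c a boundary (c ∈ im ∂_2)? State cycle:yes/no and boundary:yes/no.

n_0=6 n_1=14 n_2=11  [Z2]
∂1: piv[af,al,ar,ax,ay] rk=5  ker:fl,fr,fx,fy,lr,ly,rx,ry,xy
∂2: piv[afl,afr,afx,afy,aly,arx,ary,lry,rxy] rk=9  ker:fly,fry
∂1c = 0
c vs im∂2: reduces to 0 ⇒ boundary

cycle:yes boundary:yes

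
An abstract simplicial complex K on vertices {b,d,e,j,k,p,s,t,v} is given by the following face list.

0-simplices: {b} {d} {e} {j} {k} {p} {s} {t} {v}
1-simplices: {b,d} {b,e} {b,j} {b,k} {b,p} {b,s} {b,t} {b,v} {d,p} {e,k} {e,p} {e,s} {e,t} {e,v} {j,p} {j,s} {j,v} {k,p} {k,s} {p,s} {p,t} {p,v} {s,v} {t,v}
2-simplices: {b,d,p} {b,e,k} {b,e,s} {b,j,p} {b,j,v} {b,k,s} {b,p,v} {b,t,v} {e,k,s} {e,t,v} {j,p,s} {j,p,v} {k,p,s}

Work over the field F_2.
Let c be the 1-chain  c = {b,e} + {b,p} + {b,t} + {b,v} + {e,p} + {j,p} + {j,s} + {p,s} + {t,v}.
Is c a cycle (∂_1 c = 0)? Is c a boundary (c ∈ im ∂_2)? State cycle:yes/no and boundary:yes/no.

cycle:yes boundary:no

n_0=9 n_1=24 n_2=13  [Z2]
∂1: piv[bd,be,bj,bk,bp,bs,bt,bv] rk=8  ker:dp,ek,ep,es,et,ev,jp,js,jv,kp,ks,ps,pt,pv,sv,tv
∂2: piv[bdp,bek,bes,bjp,bjv,bks,bpv,btv,etv,jps,kps] rk=11  ker:eks,jpv
∂1c = 0
c vs im∂2: residual ≠ 0 ⇒ not boundary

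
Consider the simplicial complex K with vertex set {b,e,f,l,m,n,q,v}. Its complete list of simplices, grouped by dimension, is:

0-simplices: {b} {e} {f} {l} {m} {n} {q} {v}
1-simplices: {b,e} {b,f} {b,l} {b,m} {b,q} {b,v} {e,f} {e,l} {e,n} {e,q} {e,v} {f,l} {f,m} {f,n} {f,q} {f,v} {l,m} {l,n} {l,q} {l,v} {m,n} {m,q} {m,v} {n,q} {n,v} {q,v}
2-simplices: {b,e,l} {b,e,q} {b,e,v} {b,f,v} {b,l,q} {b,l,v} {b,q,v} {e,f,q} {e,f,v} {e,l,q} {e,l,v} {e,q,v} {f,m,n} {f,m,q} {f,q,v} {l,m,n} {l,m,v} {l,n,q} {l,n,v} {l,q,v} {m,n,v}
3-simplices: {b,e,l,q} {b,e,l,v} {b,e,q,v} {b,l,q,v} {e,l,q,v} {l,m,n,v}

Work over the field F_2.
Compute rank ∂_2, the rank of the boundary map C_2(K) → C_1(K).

rank∂_2=15

n_0=8 n_1=26 n_2=21 n_3=6  [Z2]
∂1: piv[be,bf,bl,bm,bq,bv,en] rk=7  ker:ef,el,eq,ev,fl,fm,fn,fq,fv,lm,ln,lq,lv,mn,mq,mv,nq,nv,qv
∂2: piv[bel,beq,bev,bfv,blq,blv,bqv,efq,efv,fmn,fmq,lmn,lmv,lnq,lnv] rk=15  ker:elq,elv,eqv,fqv,lqv,mnv
∂3: piv[belq,belv,beqv,blqv,lmnv] rk=5  ker:elqv
rk∂_2=15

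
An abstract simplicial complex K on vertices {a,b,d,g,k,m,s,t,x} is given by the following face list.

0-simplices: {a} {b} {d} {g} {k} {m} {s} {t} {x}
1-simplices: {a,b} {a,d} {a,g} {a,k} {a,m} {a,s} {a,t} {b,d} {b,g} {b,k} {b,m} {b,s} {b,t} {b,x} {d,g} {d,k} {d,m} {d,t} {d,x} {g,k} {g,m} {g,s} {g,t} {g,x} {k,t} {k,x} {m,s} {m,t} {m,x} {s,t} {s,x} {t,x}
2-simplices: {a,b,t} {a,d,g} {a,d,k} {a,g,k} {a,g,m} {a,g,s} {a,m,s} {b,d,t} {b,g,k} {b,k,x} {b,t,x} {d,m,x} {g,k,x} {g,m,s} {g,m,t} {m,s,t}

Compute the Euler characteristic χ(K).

χ(K)=-7

n_0=9 n_1=32 n_2=16
χ=+9−32+16=-7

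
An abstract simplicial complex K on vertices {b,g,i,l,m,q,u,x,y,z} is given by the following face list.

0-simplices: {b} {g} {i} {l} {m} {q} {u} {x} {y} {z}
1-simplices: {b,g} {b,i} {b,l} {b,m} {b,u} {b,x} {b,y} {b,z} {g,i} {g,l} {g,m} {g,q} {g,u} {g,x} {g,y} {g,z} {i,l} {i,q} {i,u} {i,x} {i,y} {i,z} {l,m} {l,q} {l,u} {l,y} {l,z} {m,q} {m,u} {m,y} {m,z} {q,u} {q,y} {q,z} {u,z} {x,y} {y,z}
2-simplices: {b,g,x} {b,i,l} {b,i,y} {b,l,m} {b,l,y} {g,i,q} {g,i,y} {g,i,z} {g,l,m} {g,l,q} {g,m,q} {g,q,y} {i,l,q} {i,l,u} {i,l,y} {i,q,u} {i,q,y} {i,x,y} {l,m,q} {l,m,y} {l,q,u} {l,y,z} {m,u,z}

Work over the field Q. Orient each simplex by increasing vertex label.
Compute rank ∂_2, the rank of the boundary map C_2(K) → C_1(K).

n_0=10 n_1=37 n_2=23  [Q]
∂1: piv[bg,bi,bl,bm,bu,bx,by,bz,gq] rk=9  ker:gi,gl,gm,gu,gx,gy,gz,il,iq,iu,ix,iy,iz,lm,lq,lu,ly,lz,mq,mu,my,mz,qu,qy,qz,uz,xy,yz
∂2: piv[bgx,bil,biy,blm,bly,giq,giy,giz,glm,glq,gmq,gqy,ilq,ilu,iqu,ixy,lmy,lyz,muz] rk=19  ker:ily,iqy,lmq,lqu
rk∂_2=19

rank∂_2=19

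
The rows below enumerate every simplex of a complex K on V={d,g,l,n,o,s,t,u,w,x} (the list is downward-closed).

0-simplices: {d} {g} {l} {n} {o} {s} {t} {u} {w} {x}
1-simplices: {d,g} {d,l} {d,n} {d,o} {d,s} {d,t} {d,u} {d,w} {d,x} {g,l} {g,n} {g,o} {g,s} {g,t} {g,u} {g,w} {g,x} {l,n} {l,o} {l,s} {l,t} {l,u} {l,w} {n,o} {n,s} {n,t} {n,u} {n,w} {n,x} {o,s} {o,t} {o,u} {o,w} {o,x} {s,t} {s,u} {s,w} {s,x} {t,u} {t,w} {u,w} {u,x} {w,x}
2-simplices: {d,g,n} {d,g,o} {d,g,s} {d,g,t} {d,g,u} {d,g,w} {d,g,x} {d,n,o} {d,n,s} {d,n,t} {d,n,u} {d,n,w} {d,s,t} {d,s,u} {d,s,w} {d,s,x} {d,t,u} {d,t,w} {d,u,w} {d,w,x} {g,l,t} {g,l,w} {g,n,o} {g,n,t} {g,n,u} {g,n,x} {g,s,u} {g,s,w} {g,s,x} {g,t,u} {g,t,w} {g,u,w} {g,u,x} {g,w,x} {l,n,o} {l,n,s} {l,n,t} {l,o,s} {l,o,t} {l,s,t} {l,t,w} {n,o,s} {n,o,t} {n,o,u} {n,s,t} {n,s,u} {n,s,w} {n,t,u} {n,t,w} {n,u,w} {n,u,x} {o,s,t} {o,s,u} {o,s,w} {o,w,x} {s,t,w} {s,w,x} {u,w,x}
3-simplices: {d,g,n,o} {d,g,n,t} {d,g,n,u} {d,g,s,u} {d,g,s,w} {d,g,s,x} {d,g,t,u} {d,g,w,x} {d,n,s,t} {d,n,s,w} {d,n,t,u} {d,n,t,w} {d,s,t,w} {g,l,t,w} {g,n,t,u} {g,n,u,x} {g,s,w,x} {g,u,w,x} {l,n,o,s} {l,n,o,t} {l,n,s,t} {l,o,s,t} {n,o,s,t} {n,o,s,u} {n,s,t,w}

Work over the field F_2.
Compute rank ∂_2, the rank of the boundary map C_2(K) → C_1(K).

rank∂_2=32

n_0=10 n_1=43 n_2=58 n_3=25  [Z2]
∂1: piv[dg,dl,dn,do,ds,dt,du,dw,dx] rk=9  ker:gl,gn,go,gs,gt,gu,gw,gx,ln,lo,ls,lt,lu,lw,no,ns,nt,nu,nw,nx,os,ot,ou,ow,ox,st,su,sw,sx,tu,tw,uw,ux,wx
∂2: piv[dgn,dgo,dgs,dgt,dgu,dgw,dgx,dno,dns,dnt,dnu,dnw,dst,dsu,dsw,dsx,dtu,dtw,duw,dwx,glt,glw,gnx,gux,lno,lns,lnt,los,lot,nou,osw,owx] rk=32  ker:gno,gnt,gnu,gsu,gsw,gsx,gtu,gtw,guw,gwx,lst,ltw,nos,not,nst,nsu,nsw,ntu,ntw,nuw,nux,ost,osu,stw,swx,uwx
∂3: piv[dgno,dgnt,dgnu,dgsu,dgsw,dgsx,dgtu,dgwx,dnst,dnsw,dntu,dntw,dstw,gltw,gnux,gswx,guwx,lnos,lnot,lnst,lost,nosu] rk=22  ker:gntu,nost,nstw
rk∂_2=32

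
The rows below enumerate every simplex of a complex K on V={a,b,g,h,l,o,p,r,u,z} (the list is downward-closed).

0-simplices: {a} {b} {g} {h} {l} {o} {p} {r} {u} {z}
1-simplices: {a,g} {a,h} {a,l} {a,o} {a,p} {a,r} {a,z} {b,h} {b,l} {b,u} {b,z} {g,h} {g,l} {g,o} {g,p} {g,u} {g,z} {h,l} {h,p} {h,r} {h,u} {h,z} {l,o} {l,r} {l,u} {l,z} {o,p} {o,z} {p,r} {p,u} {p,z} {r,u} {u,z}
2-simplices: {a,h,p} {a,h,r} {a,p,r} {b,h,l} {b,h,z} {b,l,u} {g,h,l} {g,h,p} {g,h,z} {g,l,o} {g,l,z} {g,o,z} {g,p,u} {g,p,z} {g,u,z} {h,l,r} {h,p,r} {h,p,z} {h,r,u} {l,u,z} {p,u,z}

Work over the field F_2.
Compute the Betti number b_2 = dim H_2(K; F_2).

b_2=3

n_0=10 n_1=33 n_2=21  [Z2]
∂1: piv[ag,ah,al,ao,ap,ar,az,bh,bu] rk=9  ker:bl,bz,gh,gl,go,gp,gu,gz,hl,hp,hr,hu,hz,lo,lr,lu,lz,op,oz,pr,pu,pz,ru,uz
∂2: piv[ahp,ahr,apr,bhl,bhz,blu,ghl,ghp,ghz,glo,glz,goz,gpu,gpz,guz,hlr,hru,luz] rk=18  ker:hpr,hpz,puz
b_2=(21−18)−0=3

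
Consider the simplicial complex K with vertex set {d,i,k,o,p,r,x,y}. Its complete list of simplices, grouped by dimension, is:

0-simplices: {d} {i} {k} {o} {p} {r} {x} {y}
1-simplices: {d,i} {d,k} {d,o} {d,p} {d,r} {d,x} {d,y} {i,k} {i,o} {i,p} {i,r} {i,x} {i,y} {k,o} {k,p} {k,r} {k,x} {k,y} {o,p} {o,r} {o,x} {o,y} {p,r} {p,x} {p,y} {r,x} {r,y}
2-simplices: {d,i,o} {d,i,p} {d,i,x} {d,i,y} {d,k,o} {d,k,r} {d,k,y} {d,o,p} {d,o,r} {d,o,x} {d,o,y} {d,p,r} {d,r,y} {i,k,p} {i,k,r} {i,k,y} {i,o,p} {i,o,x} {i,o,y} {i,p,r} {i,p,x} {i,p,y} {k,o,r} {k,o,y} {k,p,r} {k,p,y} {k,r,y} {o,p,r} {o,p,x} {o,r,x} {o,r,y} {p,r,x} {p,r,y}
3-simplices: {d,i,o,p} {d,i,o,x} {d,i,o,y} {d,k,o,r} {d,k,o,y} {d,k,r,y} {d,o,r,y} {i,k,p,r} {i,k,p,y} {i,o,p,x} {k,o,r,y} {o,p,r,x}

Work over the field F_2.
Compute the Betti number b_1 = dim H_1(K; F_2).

b_1=1

n_0=8 n_1=27 n_2=33 n_3=12  [Z2]
∂1: piv[di,dk,do,dp,dr,dx,dy] rk=7  ker:ik,io,ip,ir,ix,iy,ko,kp,kr,kx,ky,op,or,ox,oy,pr,px,py,rx,ry
∂2: piv[dio,dip,dix,diy,dko,dkr,dky,dop,dor,dox,doy,dpr,dry,ikp,ikr,iky,ipx,ipy,orx] rk=19  ker:iop,iox,ioy,ipr,kor,koy,kpr,kpy,kry,opr,opx,ory,prx,pry
∂3: piv[diop,diox,dioy,dkor,dkoy,dkry,dory,ikpr,ikpy,iopx,oprx] rk=11  ker:kory
b_1=(27−7)−19=1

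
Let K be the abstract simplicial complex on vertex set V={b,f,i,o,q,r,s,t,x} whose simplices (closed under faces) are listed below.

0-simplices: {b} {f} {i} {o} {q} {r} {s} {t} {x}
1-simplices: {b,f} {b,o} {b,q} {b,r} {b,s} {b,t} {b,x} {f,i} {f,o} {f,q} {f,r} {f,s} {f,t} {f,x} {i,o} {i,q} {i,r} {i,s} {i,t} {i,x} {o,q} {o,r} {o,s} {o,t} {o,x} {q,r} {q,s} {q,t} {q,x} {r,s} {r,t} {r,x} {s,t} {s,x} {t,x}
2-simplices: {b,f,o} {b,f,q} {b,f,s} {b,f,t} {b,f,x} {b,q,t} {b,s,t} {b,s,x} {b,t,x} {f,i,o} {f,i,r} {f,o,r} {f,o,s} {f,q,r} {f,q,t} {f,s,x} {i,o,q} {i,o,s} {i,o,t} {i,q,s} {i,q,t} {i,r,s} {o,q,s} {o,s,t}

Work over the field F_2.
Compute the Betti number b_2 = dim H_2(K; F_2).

b_2=3

n_0=9 n_1=35 n_2=24  [Z2]
∂1: piv[bf,bo,bq,br,bs,bt,bx,fi] rk=8  ker:fo,fq,fr,fs,ft,fx,io,iq,ir,is,it,ix,oq,or,os,ot,ox,qr,qs,qt,qx,rs,rt,rx,st,sx,tx
∂2: piv[bfo,bfq,bfs,bft,bfx,bqt,bst,bsx,btx,fio,fir,for,fos,fqr,ioq,ios,iot,iqs,iqt,irs,ost] rk=21  ker:fqt,fsx,oqs
b_2=(24−21)−0=3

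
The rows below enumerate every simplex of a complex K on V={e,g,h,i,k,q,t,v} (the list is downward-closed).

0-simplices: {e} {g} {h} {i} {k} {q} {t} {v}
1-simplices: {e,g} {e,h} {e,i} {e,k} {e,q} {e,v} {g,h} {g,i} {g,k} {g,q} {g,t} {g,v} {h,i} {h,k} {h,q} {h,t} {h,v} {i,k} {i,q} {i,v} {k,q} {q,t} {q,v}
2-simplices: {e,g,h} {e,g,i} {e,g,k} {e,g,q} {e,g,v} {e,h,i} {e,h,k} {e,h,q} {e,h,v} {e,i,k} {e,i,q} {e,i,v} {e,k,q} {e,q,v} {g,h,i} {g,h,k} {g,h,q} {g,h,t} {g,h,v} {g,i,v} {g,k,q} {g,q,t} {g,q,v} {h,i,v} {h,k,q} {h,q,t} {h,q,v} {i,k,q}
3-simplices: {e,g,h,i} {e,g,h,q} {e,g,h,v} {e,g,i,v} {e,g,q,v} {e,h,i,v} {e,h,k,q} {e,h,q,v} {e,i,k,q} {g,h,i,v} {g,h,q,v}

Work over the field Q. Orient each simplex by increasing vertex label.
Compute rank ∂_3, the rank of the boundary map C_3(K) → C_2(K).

rank∂_3=9

n_0=8 n_1=23 n_2=28 n_3=11  [Q]
∂1: piv[eg,eh,ei,ek,eq,ev,gt] rk=7  ker:gh,gi,gk,gq,gv,hi,hk,hq,ht,hv,ik,iq,iv,kq,qt,qv
∂2: piv[egh,egi,egk,egq,egv,ehi,ehk,ehq,ehv,eik,eiq,eiv,ekq,eqv,ght,gqt] rk=16  ker:ghi,ghk,ghq,ghv,giv,gkq,gqv,hiv,hkq,hqt,hqv,ikq
∂3: piv[eghi,eghq,eghv,egiv,egqv,ehiv,ehkq,ehqv,eikq] rk=9  ker:ghiv,ghqv
rk∂_3=9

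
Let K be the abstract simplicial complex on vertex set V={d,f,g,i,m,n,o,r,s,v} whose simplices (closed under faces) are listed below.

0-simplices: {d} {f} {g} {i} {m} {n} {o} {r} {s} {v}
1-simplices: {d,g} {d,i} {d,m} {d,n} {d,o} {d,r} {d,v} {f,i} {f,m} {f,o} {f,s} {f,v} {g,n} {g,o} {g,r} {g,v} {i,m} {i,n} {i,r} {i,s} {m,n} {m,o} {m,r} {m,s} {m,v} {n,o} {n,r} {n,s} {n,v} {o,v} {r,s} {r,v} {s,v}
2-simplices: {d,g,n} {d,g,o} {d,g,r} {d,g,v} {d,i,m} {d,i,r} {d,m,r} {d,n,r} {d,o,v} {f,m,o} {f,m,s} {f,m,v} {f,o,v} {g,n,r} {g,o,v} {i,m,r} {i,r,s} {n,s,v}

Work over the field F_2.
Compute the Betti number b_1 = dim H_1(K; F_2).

b_1=9

n_0=10 n_1=33 n_2=18  [Z2]
∂1: piv[dg,di,dm,dn,do,dr,dv,fi,fs] rk=9  ker:fm,fo,fv,gn,go,gr,gv,im,in,ir,is,mn,mo,mr,ms,mv,no,nr,ns,nv,ov,rs,rv,sv
∂2: piv[dgn,dgo,dgr,dgv,dim,dir,dmr,dnr,dov,fmo,fms,fmv,fov,irs,nsv] rk=15  ker:gnr,gov,imr
b_1=(33−9)−15=9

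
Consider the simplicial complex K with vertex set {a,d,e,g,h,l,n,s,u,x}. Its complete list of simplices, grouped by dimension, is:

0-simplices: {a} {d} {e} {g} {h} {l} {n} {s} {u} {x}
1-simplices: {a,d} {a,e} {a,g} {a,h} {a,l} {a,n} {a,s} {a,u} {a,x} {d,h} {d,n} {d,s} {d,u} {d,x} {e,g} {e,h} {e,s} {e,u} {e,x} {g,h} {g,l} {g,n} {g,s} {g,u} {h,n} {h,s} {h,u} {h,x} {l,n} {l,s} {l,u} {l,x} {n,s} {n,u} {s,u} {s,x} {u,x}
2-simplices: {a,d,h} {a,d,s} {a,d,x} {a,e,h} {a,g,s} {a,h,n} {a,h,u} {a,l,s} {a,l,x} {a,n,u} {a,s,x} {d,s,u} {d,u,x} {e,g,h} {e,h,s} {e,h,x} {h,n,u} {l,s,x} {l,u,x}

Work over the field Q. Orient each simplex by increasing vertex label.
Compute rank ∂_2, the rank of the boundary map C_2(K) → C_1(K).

n_0=10 n_1=37 n_2=19  [Q]
∂1: piv[ad,ae,ag,ah,al,an,as,au,ax] rk=9  ker:dh,dn,ds,du,dx,eg,eh,es,eu,ex,gh,gl,gn,gs,gu,hn,hs,hu,hx,ln,ls,lu,lx,ns,nu,su,sx,ux
∂2: piv[adh,ads,adx,aeh,ags,ahn,ahu,als,alx,anu,asx,dsu,dux,egh,ehs,ehx,lux] rk=17  ker:hnu,lsx
rk∂_2=17

rank∂_2=17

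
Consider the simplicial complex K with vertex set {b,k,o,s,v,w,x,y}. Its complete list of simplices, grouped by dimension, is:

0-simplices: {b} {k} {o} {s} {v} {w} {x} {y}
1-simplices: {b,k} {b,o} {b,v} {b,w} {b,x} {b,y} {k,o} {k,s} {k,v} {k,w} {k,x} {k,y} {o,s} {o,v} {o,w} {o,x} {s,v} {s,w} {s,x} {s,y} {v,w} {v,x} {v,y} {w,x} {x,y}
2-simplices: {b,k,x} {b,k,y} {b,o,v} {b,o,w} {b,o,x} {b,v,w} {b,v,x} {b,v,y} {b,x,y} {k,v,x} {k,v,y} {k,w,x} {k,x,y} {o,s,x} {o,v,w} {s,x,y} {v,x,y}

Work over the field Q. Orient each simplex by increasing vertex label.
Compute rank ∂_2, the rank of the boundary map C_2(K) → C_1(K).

rank∂_2=13

n_0=8 n_1=25 n_2=17  [Q]
∂1: piv[bk,bo,bv,bw,bx,by,ks] rk=7  ker:ko,kv,kw,kx,ky,os,ov,ow,ox,sv,sw,sx,sy,vw,vx,vy,wx,xy
∂2: piv[bkx,bky,bov,bow,box,bvw,bvx,bvy,bxy,kvx,kwx,osx,sxy] rk=13  ker:kvy,kxy,ovw,vxy
rk∂_2=13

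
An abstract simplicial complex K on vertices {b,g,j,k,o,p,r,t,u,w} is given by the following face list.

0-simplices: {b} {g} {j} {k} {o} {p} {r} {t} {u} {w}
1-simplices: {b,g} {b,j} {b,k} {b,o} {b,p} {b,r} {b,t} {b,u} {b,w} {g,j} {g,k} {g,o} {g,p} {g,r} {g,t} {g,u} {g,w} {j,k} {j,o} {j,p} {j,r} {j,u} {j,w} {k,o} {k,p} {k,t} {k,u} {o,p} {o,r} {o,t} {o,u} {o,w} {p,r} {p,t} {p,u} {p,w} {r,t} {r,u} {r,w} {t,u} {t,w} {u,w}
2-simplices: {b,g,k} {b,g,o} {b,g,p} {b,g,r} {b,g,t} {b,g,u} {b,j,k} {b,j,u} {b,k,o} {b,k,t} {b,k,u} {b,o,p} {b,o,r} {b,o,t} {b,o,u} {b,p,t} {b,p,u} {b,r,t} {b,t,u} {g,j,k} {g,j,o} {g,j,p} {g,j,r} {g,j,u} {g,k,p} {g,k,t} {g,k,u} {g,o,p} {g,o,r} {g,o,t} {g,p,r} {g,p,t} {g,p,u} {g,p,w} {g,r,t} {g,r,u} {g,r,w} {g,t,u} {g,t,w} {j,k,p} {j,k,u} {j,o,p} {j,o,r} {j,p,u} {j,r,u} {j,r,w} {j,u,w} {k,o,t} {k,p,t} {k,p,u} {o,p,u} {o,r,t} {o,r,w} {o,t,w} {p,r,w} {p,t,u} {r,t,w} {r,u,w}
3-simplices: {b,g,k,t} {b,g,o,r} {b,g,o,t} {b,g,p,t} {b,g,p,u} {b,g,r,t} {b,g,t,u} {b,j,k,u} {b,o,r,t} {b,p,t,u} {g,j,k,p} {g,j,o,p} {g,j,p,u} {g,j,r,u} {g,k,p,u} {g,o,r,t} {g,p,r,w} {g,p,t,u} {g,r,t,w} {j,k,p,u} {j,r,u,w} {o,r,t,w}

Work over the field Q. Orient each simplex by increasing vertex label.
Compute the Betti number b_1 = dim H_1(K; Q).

n_0=10 n_1=42 n_2=58 n_3=22  [Q]
∂1: piv[bg,bj,bk,bo,bp,br,bt,bu,bw] rk=9  ker:gj,gk,go,gp,gr,gt,gu,gw,jk,jo,jp,jr,ju,jw,ko,kp,kt,ku,op,or,ot,ou,ow,pr,pt,pu,pw,rt,ru,rw,tu,tw,uw
∂2: piv[bgk,bgo,bgp,bgr,bgt,bgu,bjk,bju,bko,bkt,bku,bop,bor,bot,bou,bpt,bpu,brt,btu,gjk,gjo,gjp,gjr,gkp,gpr,gpw,gru,grw,gtw,jrw,juw,orw] rk=32  ker:gju,gkt,gku,gop,gor,got,gpt,gpu,grt,gtu,jkp,jku,jop,jor,jpu,jru,kot,kpt,kpu,opu,ort,otw,prw,ptu,rtw,ruw
∂3: piv[bgkt,bgor,bgot,bgpt,bgpu,bgrt,bgtu,bjku,bort,bptu,gjkp,gjop,gjpu,gjru,gkpu,gprw,grtw,jkpu,jruw,ortw] rk=20  ker:gort,gptu
b_1=(42−9)−32=1

b_1=1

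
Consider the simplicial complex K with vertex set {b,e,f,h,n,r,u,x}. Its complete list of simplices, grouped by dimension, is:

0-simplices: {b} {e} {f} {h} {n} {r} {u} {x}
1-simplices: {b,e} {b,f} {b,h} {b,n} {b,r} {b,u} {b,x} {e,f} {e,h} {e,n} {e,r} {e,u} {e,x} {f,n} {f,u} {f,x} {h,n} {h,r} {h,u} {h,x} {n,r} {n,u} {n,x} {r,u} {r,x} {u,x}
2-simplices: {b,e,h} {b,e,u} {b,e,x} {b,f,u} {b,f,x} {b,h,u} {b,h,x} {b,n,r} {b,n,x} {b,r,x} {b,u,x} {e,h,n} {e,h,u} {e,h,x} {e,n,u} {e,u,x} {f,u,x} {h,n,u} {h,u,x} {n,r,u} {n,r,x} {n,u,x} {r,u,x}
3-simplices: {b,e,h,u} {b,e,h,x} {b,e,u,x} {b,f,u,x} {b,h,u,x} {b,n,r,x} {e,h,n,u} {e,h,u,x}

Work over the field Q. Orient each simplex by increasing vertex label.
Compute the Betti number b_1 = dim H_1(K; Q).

n_0=8 n_1=26 n_2=23 n_3=8  [Q]
∂1: piv[be,bf,bh,bn,br,bu,bx] rk=7  ker:ef,eh,en,er,eu,ex,fn,fu,fx,hn,hr,hu,hx,nr,nu,nx,ru,rx,ux
∂2: piv[beh,beu,bex,bfu,bfx,bhu,bhx,bnr,bnx,brx,bux,ehn,enu,nru,nux] rk=15  ker:ehu,ehx,eux,fux,hnu,hux,nrx,rux
∂3: piv[behu,behx,beux,bfux,bhux,bnrx,ehnu] rk=7  ker:ehux
b_1=(26−7)−15=4

b_1=4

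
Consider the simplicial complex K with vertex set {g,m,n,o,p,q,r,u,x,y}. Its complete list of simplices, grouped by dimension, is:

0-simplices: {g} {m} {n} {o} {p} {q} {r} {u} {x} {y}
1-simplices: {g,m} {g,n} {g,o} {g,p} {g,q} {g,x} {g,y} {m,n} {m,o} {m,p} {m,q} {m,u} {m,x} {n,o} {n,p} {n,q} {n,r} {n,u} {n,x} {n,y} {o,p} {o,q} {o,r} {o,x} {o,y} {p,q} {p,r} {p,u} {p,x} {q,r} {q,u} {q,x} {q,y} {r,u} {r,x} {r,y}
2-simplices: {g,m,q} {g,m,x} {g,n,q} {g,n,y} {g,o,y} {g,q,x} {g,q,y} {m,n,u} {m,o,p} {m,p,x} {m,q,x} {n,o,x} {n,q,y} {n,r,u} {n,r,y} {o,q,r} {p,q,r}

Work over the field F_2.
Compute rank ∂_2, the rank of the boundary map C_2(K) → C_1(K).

rank∂_2=15

n_0=10 n_1=36 n_2=17  [Z2]
∂1: piv[gm,gn,go,gp,gq,gx,gy,mu,nr] rk=9  ker:mn,mo,mp,mq,mx,no,np,nq,nu,nx,ny,op,oq,or,ox,oy,pq,pr,pu,px,qr,qu,qx,qy,ru,rx,ry
∂2: piv[gmq,gmx,gnq,gny,goy,gqx,gqy,mnu,mop,mpx,nox,nru,nry,oqr,pqr] rk=15  ker:mqx,nqy
rk∂_2=15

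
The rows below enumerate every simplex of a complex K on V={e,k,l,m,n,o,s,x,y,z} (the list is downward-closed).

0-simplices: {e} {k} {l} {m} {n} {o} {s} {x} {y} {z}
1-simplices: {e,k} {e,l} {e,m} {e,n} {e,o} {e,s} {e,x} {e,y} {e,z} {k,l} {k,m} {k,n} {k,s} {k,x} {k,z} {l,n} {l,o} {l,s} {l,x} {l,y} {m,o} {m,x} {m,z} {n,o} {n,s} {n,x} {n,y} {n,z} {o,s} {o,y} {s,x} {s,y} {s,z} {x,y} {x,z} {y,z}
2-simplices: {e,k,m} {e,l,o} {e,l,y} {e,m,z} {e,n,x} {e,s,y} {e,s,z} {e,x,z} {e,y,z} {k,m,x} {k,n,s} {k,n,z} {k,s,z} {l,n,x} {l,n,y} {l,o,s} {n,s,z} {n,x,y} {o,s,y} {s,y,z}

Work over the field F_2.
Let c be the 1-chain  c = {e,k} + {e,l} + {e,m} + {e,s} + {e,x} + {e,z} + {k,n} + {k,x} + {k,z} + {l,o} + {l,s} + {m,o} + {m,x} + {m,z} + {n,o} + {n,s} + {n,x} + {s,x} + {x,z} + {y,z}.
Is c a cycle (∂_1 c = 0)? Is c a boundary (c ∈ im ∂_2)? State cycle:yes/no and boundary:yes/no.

cycle:no boundary:no

n_0=10 n_1=36 n_2=20  [Z2]
∂1: piv[ek,el,em,en,eo,es,ex,ey,ez] rk=9  ker:kl,km,kn,ks,kx,kz,ln,lo,ls,lx,ly,mo,mx,mz,no,ns,nx,ny,nz,os,oy,sx,sy,sz,xy,xz,yz
∂2: piv[ekm,elo,ely,emz,enx,esy,esz,exz,eyz,kmx,kns,knz,ksz,lnx,lny,los,nxy,osy] rk=18  ker:nsz,syz
∂1c = {l} + {o} + {y} + {z}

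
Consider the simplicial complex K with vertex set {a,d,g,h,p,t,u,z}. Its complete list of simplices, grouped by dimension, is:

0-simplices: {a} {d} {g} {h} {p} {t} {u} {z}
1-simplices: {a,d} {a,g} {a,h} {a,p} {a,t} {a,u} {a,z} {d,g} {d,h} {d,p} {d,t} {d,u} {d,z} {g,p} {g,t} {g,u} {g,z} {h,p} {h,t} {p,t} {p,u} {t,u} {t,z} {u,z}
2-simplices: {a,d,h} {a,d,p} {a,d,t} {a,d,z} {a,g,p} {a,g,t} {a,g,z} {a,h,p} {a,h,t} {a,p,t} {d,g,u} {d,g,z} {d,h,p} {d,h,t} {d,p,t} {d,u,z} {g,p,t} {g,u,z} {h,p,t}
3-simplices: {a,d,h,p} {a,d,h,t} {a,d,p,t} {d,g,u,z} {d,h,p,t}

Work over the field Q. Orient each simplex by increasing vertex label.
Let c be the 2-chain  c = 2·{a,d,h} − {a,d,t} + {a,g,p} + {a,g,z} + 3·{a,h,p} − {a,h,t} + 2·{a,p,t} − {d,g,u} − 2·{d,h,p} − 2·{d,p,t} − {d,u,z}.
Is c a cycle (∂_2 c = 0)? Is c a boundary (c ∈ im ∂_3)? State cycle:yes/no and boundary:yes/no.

n_0=8 n_1=24 n_2=19 n_3=5  [Q]
∂1: piv[ad,ag,ah,ap,at,au,az] rk=7  ker:dg,dh,dp,dt,du,dz,gp,gt,gu,gz,hp,ht,pt,pu,tu,tz,uz
∂2: piv[adh,adp,adt,adz,agp,agt,agz,ahp,aht,apt,dgu,dgz,duz] rk=13  ker:dhp,dht,dpt,gpt,guz,hpt
∂3: piv[adhp,adht,adpt,dguz,dhpt] rk=5
∂2c = {a,d} + 2·{a,g} − 2·{a,p} − {a,z} − {d,g} + {d,t} + {d,z} + {g,p} − {g,u} + {g,z} + {h,p} − {h,t} − {u,z}

cycle:no boundary:no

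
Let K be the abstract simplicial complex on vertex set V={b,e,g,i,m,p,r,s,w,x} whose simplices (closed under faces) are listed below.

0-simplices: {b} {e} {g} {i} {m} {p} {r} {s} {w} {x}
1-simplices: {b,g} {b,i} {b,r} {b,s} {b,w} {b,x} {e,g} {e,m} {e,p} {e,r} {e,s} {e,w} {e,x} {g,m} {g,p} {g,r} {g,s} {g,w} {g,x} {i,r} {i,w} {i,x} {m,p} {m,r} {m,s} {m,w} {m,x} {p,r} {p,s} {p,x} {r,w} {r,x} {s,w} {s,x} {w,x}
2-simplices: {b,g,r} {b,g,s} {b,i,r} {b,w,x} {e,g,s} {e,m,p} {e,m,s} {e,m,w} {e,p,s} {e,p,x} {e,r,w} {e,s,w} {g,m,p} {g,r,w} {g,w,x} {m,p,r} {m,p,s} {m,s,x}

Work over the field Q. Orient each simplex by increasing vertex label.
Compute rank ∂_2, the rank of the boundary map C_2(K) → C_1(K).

n_0=10 n_1=35 n_2=18  [Q]
∂1: piv[bg,bi,br,bs,bw,bx,eg,em,ep] rk=9  ker:er,es,ew,ex,gm,gp,gr,gs,gw,gx,ir,iw,ix,mp,mr,ms,mw,mx,pr,ps,px,rw,rx,sw,sx,wx
∂2: piv[bgr,bgs,bir,bwx,egs,emp,ems,emw,eps,epx,erw,esw,gmp,grw,gwx,mpr,msx] rk=17  ker:mps
rk∂_2=17

rank∂_2=17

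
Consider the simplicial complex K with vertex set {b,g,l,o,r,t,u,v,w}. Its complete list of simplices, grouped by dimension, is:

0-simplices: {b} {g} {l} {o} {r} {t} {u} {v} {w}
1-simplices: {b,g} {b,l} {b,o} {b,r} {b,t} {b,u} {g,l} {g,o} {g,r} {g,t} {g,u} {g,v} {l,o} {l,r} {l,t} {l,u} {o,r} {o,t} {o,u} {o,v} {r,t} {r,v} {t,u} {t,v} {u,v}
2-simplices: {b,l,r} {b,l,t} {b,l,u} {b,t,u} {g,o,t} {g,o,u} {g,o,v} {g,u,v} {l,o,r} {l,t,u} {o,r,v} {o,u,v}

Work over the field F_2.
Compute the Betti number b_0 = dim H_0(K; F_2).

b_0=2

n_0=9 n_1=25 n_2=12  [Z2]
∂1: piv[bg,bl,bo,br,bt,bu,gv] rk=7  ker:gl,go,gr,gt,gu,lo,lr,lt,lu,or,ot,ou,ov,rt,rv,tu,tv,uv
∂2: piv[blr,blt,blu,btu,got,gou,gov,guv,lor,orv] rk=10  ker:ltu,ouv
b_0=(9−0)−7=2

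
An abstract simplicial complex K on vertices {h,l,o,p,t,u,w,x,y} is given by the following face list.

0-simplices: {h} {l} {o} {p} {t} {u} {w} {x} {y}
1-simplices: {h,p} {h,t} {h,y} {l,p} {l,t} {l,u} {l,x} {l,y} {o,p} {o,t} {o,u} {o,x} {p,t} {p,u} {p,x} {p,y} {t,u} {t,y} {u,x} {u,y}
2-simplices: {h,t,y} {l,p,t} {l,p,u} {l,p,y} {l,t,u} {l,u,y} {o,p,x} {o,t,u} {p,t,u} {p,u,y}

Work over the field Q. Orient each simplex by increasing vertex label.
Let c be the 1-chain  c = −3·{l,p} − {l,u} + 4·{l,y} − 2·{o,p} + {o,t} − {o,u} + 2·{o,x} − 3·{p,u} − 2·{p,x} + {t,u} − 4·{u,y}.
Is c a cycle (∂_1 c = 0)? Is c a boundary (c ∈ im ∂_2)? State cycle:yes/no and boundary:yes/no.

cycle:yes boundary:yes

n_0=9 n_1=20 n_2=10  [Q]
∂1: piv[hp,ht,hy,lp,lu,lx,op] rk=7  ker:lt,ly,ot,ou,ox,pt,pu,px,py,tu,ty,ux,uy
∂2: piv[hty,lpt,lpu,lpy,ltu,luy,opx,otu] rk=8  ker:ptu,puy
∂1c = 0
c vs im∂2: reduces to 0 ⇒ boundary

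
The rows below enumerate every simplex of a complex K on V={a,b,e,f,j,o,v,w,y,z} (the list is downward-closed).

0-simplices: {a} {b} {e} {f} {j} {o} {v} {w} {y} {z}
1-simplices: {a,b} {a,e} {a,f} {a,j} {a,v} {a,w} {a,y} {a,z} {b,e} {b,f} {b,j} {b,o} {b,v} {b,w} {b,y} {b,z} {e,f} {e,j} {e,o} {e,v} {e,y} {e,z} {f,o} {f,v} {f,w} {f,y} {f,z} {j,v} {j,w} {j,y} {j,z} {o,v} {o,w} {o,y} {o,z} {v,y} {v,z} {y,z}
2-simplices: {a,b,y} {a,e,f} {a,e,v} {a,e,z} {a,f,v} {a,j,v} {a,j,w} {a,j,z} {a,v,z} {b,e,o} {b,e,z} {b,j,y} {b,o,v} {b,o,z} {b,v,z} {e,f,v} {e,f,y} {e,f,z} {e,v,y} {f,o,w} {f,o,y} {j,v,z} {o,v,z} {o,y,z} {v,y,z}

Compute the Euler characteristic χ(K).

n_0=10 n_1=38 n_2=25
χ=+10−38+25=-3

χ(K)=-3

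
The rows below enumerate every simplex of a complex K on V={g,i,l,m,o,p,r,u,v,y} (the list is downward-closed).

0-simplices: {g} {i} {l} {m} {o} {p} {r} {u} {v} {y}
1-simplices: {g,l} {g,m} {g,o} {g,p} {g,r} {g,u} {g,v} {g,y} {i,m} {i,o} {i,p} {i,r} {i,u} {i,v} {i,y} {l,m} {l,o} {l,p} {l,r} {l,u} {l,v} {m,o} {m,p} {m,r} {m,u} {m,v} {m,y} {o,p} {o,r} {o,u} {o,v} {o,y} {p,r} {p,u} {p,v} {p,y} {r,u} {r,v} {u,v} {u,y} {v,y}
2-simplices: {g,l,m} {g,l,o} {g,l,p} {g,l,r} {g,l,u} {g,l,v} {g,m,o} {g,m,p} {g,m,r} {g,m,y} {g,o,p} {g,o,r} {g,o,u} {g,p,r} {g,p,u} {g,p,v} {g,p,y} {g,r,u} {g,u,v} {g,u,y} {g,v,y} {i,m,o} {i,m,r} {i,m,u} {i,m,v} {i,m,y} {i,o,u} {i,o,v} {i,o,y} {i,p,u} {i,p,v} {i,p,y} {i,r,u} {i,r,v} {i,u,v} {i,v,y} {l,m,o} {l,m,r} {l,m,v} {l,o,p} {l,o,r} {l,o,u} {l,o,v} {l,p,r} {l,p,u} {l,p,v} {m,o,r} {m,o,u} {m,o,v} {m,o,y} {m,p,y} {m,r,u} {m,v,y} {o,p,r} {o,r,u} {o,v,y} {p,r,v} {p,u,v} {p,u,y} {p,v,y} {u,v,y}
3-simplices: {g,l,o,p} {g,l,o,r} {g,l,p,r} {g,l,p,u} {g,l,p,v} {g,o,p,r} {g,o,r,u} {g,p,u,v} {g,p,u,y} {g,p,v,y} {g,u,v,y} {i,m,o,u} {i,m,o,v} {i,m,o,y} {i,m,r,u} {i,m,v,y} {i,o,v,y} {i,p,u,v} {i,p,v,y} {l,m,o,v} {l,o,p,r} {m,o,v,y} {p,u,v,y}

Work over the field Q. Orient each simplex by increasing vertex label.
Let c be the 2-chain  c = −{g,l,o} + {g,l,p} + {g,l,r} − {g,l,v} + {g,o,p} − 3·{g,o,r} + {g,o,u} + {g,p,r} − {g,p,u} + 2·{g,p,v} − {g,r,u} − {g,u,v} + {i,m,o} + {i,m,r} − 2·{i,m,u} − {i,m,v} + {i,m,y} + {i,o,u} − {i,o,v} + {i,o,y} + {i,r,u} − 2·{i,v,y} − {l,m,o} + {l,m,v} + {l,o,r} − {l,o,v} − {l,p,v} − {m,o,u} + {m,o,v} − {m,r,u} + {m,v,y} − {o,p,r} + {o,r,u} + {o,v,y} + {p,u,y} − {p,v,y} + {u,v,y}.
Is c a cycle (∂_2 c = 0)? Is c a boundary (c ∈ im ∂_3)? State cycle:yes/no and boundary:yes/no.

n_0=10 n_1=41 n_2=61 n_3=23  [Q]
∂1: piv[gl,gm,go,gp,gr,gu,gv,gy,im] rk=9  ker:io,ip,ir,iu,iv,iy,lm,lo,lp,lr,lu,lv,mo,mp,mr,mu,mv,my,op,or,ou,ov,oy,pr,pu,pv,py,ru,rv,uv,uy,vy
∂2: piv[glm,glo,glp,glr,glu,glv,gmo,gmp,gmr,gmy,gop,gor,gou,gpr,gpu,gpv,gpy,gru,guv,guy,gvy,imo,imr,imu,imv,imy,iou,iov,ioy,ipu,ipv,irv] rk=32  ker:ipy,iru,iuv,ivy,lmo,lmr,lmv,lop,lor,lou,lov,lpr,lpu,lpv,mor,mou,mov,moy,mpy,mru,mvy,opr,oru,ovy,prv,puv,puy,pvy,uvy
∂3: piv[glop,glor,glpr,glpu,glpv,gopr,goru,gpuv,gpuy,gpvy,guvy,imou,imov,imoy,imru,imvy,iovy,ipuv,ipvy,lmov] rk=20  ker:lopr,movy,puvy
∂2c = 0
c vs im∂3: reduces to 0 ⇒ boundary

cycle:yes boundary:yes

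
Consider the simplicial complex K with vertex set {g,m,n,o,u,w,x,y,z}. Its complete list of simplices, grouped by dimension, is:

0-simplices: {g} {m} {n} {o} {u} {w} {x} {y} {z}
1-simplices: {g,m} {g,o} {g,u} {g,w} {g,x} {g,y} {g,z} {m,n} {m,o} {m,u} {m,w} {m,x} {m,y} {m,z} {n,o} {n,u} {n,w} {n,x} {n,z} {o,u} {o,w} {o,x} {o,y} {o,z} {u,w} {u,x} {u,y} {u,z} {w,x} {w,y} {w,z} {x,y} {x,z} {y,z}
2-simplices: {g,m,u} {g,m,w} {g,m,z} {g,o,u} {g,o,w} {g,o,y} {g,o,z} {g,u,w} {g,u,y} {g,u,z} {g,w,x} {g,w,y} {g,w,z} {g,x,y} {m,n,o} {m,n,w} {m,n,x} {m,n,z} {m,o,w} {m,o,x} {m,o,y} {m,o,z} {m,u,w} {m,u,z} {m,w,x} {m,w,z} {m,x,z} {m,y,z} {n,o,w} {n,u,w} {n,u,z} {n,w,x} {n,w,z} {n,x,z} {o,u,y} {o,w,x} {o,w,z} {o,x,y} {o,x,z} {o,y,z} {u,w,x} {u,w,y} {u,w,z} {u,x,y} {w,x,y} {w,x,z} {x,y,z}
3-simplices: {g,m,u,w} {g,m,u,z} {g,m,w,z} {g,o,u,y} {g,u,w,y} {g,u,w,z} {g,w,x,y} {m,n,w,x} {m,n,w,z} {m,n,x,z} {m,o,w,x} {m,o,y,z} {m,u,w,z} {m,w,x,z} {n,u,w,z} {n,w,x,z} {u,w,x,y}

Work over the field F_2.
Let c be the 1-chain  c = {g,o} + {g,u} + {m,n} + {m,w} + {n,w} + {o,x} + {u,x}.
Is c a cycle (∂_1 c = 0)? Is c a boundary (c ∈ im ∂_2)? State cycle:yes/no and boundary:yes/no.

n_0=9 n_1=34 n_2=47 n_3=17  [Z2]
∂1: piv[gm,go,gu,gw,gx,gy,gz,mn] rk=8  ker:mo,mu,mw,mx,my,mz,no,nu,nw,nx,nz,ou,ow,ox,oy,oz,uw,ux,uy,uz,wx,wy,wz,xy,xz,yz
∂2: piv[gmu,gmw,gmz,gou,gow,goy,goz,guw,guy,guz,gwx,gwy,gwz,gxy,mno,mnw,mnx,mnz,mow,mox,moy,mwx,mxz,myz,nuw,uwx] rk=26  ker:moz,muw,muz,mwz,now,nuz,nwx,nwz,nxz,ouy,owx,owz,oxy,oxz,oyz,uwy,uwz,uxy,wxy,wxz,xyz
∂3: piv[gmuw,gmuz,gmwz,gouy,guwy,guwz,gwxy,mnwx,mnwz,mnxz,mowx,moyz,mwxz,nuwz,uwxy] rk=15  ker:muwz,nwxz
∂1c = 0
c vs im∂2: reduces to 0 ⇒ boundary

cycle:yes boundary:yes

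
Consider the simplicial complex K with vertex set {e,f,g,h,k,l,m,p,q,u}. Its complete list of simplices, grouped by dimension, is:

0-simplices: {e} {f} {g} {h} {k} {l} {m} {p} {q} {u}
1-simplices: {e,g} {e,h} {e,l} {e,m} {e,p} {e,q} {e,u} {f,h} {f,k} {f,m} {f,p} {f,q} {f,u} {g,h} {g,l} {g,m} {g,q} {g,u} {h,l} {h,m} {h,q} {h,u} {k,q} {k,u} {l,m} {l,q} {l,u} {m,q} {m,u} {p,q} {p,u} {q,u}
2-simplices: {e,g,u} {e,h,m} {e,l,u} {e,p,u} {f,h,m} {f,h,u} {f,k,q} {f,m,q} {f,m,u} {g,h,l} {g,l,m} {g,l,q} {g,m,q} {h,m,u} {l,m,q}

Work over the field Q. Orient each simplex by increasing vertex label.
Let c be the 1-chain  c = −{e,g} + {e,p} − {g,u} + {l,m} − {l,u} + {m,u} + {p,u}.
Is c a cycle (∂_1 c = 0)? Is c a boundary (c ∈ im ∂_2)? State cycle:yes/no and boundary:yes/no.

cycle:yes boundary:no

n_0=10 n_1=32 n_2=15  [Q]
∂1: piv[eg,eh,el,em,ep,eq,eu,fh,fk] rk=9  ker:fm,fp,fq,fu,gh,gl,gm,gq,gu,hl,hm,hq,hu,kq,ku,lm,lq,lu,mq,mu,pq,pu,qu
∂2: piv[egu,ehm,elu,epu,fhm,fhu,fkq,fmq,fmu,ghl,glm,glq,gmq] rk=13  ker:hmu,lmq
∂1c = 0
c vs im∂2: residual ≠ 0 ⇒ not boundary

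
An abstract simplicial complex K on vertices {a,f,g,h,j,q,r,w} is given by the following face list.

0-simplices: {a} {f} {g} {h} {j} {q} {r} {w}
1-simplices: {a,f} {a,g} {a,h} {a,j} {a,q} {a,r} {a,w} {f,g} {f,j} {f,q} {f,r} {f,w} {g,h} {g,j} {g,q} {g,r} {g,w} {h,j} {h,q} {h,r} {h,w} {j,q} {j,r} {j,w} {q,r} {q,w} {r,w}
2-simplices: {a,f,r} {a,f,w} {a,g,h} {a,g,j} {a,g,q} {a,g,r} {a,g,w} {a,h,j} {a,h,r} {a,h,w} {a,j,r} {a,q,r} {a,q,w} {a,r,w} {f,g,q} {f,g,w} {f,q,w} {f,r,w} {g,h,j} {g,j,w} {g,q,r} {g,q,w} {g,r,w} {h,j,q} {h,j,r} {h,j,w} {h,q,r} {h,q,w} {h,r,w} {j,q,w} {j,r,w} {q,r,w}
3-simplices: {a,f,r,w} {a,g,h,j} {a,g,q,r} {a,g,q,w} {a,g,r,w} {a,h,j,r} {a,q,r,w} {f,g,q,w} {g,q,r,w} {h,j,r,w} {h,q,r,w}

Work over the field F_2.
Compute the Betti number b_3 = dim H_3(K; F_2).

b_3=1

n_0=8 n_1=27 n_2=32 n_3=11  [Z2]
∂1: piv[af,ag,ah,aj,aq,ar,aw] rk=7  ker:fg,fj,fq,fr,fw,gh,gj,gq,gr,gw,hj,hq,hr,hw,jq,jr,jw,qr,qw,rw
∂2: piv[afr,afw,agh,agj,agq,agr,agw,ahj,ahr,ahw,ajr,aqr,aqw,arw,fgq,fgw,gjw,hjq,hqr] rk=19  ker:fqw,frw,ghj,gqr,gqw,grw,hjr,hjw,hqw,hrw,jqw,jrw,qrw
∂3: piv[afrw,aghj,agqr,agqw,agrw,ahjr,aqrw,fgqw,hjrw,hqrw] rk=10  ker:gqrw
b_3=(11−10)−0=1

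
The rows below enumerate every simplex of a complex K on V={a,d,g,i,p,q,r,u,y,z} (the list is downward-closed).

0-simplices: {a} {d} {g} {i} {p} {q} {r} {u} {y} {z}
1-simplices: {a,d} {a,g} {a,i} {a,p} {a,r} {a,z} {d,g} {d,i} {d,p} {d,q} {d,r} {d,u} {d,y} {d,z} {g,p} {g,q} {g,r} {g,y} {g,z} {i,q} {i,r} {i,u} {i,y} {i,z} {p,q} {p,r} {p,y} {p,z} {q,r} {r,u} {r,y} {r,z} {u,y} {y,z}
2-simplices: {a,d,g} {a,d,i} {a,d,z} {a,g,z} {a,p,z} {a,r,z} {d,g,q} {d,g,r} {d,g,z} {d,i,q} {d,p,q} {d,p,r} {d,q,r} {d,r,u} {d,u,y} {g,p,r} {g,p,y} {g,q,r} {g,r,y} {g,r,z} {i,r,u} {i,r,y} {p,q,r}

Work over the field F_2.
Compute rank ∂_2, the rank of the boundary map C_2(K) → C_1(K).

n_0=10 n_1=34 n_2=23  [Z2]
∂1: piv[ad,ag,ai,ap,ar,az,dq,du,dy] rk=9  ker:dg,di,dp,dr,dz,gp,gq,gr,gy,gz,iq,ir,iu,iy,iz,pq,pr,py,pz,qr,ru,ry,rz,uy,yz
∂2: piv[adg,adi,adz,agz,apz,arz,dgq,dgr,diq,dpq,dpr,dqr,dru,duy,gpr,gpy,gry,grz,iru,iry] rk=20  ker:dgz,gqr,pqr
rk∂_2=20

rank∂_2=20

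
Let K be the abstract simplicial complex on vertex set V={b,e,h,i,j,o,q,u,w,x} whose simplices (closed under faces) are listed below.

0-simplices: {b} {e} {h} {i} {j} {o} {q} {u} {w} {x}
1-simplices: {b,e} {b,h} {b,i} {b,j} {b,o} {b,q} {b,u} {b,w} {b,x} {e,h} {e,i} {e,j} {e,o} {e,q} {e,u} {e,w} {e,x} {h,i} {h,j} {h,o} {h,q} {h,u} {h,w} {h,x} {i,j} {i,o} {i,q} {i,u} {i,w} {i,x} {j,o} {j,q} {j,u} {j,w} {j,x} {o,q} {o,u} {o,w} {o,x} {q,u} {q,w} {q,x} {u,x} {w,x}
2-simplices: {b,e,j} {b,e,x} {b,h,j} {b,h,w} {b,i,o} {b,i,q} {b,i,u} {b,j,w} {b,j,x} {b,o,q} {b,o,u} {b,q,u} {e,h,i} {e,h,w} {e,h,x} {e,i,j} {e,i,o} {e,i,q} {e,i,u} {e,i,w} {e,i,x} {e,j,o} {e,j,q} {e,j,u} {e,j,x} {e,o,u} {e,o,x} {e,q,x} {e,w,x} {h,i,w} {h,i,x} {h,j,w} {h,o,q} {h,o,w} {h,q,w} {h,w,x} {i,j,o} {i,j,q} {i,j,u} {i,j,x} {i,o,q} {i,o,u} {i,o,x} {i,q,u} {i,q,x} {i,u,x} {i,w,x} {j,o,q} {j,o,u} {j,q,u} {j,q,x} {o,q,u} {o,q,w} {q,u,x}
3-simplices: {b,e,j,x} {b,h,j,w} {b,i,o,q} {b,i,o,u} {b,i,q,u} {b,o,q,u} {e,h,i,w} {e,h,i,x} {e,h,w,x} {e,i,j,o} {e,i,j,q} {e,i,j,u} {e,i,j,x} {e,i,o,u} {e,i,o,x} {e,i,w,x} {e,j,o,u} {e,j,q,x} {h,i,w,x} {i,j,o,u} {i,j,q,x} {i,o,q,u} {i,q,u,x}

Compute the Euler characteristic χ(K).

n_0=10 n_1=44 n_2=54 n_3=23
χ=+10−44+54−23=-3

χ(K)=-3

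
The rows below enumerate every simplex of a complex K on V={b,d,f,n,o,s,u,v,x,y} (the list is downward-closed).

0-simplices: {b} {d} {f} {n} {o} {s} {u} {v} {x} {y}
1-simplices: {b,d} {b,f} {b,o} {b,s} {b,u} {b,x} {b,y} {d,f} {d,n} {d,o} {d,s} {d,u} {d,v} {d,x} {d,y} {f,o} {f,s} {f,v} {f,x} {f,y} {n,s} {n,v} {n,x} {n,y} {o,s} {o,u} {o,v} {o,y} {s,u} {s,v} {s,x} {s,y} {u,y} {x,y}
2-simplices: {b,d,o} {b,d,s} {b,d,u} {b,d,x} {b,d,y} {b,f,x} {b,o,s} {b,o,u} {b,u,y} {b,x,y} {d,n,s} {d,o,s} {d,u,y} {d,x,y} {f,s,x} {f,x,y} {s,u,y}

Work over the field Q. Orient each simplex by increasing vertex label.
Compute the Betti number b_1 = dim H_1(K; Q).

b_1=11

n_0=10 n_1=34 n_2=17  [Q]
∂1: piv[bd,bf,bo,bs,bu,bx,by,dn,dv] rk=9  ker:df,do,ds,du,dx,dy,fo,fs,fv,fx,fy,ns,nv,nx,ny,os,ou,ov,oy,su,sv,sx,sy,uy,xy
∂2: piv[bdo,bds,bdu,bdx,bdy,bfx,bos,bou,buy,bxy,dns,fsx,fxy,suy] rk=14  ker:dos,duy,dxy
b_1=(34−9)−14=11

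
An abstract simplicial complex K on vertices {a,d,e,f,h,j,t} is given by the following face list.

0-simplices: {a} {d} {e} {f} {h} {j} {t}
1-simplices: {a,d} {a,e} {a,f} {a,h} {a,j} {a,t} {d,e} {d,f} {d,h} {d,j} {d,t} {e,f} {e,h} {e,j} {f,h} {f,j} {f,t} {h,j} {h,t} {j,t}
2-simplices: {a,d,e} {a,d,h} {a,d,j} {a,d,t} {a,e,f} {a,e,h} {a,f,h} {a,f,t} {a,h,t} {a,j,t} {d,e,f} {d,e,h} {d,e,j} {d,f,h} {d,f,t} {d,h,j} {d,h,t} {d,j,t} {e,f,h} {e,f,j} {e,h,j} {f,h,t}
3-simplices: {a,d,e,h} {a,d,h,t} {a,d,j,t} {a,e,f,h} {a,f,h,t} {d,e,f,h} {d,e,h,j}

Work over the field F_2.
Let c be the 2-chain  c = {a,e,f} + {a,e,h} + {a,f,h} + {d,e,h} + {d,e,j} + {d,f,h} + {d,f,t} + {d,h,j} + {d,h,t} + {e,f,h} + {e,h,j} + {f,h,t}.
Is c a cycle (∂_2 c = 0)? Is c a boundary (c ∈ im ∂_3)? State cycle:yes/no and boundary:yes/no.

n_0=7 n_1=20 n_2=22 n_3=7  [Z2]
∂1: piv[ad,ae,af,ah,aj,at] rk=6  ker:de,df,dh,dj,dt,ef,eh,ej,fh,fj,ft,hj,ht,jt
∂2: piv[ade,adh,adj,adt,aef,aeh,afh,aft,aht,ajt,def,dej,dhj,efj] rk=14  ker:deh,dfh,dft,dht,djt,efh,ehj,fht
∂3: piv[adeh,adht,adjt,aefh,afht,defh,dehj] rk=7
∂2c = 0
c vs im∂3: residual ≠ 0 ⇒ not boundary

cycle:yes boundary:no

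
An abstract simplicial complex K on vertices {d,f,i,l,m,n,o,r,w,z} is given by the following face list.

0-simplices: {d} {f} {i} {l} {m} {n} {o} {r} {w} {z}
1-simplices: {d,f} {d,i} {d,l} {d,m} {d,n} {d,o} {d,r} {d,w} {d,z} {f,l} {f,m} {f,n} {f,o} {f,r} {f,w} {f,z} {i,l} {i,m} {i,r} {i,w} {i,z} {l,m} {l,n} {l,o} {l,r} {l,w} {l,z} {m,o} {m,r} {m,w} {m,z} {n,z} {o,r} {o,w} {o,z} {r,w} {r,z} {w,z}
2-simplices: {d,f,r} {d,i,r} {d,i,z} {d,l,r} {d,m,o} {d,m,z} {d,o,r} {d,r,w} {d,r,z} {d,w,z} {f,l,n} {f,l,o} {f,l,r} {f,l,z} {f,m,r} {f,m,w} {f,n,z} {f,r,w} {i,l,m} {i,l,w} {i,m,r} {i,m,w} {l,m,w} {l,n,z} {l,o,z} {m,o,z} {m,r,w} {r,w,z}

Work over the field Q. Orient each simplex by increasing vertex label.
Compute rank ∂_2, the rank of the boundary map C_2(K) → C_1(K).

rank∂_2=24

n_0=10 n_1=38 n_2=28  [Q]
∂1: piv[df,di,dl,dm,dn,do,dr,dw,dz] rk=9  ker:fl,fm,fn,fo,fr,fw,fz,il,im,ir,iw,iz,lm,ln,lo,lr,lw,lz,mo,mr,mw,mz,nz,or,ow,oz,rw,rz,wz
∂2: piv[dfr,dir,diz,dlr,dmo,dmz,dor,drw,drz,dwz,fln,flo,flr,flz,fmr,fmw,fnz,frw,ilm,ilw,imr,imw,loz,moz] rk=24  ker:lmw,lnz,mrw,rwz
rk∂_2=24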